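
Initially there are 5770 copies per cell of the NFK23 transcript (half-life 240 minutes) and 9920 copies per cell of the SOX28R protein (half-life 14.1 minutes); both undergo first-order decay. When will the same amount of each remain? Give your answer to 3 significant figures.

Set 5770·(1/2)^(t/240) = 9920·(1/2)^(t/14.1).
Taking log₂: log₂(5770/9920) = t·(1/240 − 1/14.1).
log₂(0.58165) = -0.78177; 1/240 − 1/14.1 = -0.066755.
t = -0.78177 / -0.066755 ≈ 11.711 minutes.

11.7 minutes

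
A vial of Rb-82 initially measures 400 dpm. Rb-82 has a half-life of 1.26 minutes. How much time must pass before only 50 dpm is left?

50/400 = 1/8, so 3 half-lives have elapsed.
t = 3 × 1.26 = 3.78 minutes.

3.78 minutes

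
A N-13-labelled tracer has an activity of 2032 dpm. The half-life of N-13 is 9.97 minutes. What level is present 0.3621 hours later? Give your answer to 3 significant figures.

449 dpm

Convert the elapsed time: 0.3621 hours = 21.726 minutes.
Number of half-lives: n = 21.726/9.97 ≈ 2.1791.
Remaining = 2032 × (1/2)^2.1791 = 2032 × 0.22081 ≈ 448.68 dpm.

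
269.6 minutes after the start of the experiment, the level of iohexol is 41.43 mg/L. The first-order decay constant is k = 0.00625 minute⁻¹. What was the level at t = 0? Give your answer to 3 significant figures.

223 mg/L

t½ = ln 2 / k = 0.69315 / 0.00625 ≈ 110.9 minutes.
Number of half-lives elapsed: n = 269.6/110.9 ≈ 2.4309.
A₀ = A × 2^n = 41.43 × 2^2.4309 = 41.43 × 5.3925 ≈ 223.41 mg/L.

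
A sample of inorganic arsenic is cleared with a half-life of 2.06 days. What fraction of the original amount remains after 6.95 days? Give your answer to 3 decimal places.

n = 6.95/2.06 ≈ 3.3738 half-lives.
Fraction remaining = (1/2)^3.3738 ≈ 0.096469.

0.096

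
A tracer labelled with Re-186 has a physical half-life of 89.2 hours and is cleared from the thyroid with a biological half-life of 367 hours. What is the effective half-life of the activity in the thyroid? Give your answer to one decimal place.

71.8 hours

1/t_eff = 1/t_phys + 1/t_biol = 1/89.2 + 1/367 = 0.013936 per hour.
t_eff = 89.2 × 367 / (89.2 + 367) ≈ 71.759 hours.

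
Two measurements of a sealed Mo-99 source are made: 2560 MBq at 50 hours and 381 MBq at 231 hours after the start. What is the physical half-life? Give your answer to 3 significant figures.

65.9 hours

Over Δt = 231 − 50 = 181 hours, the level fell by a factor of 2560/381 ≈ 6.7192.
n = log₂(6.7192) ≈ 2.7483 half-lives, so t½ = 181/2.7483 ≈ 65.859 hours.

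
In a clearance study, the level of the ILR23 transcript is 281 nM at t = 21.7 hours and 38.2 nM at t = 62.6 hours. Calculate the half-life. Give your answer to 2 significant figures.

14 hours

Over Δt = 62.6 − 21.7 = 40.9 hours, the level fell by a factor of 281/38.2 ≈ 7.356.
n = log₂(7.356) ≈ 2.8789 half-lives, so t½ = 40.9/2.8789 ≈ 14.207 hours.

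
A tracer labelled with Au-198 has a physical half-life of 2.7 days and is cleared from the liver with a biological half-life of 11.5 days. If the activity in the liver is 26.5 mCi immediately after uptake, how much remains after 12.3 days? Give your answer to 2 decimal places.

0.54 mCi

1/t_eff = 1/t_phys + 1/t_biol = 1/2.7 + 1/11.5 = 0.45733 per day.
t_eff = 2.7 × 11.5 / (2.7 + 11.5) ≈ 2.1866 days.
Remaining = 26.5 × (1/2)^(12.3/2.1866) = 26.5 × (1/2)^5.6251 ≈ 0.53693 mCi.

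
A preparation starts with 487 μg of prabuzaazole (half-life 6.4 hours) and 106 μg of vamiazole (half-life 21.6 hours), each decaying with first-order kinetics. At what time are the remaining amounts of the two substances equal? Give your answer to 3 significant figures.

Set 487·(1/2)^(t/6.4) = 106·(1/2)^(t/21.6).
Taking log₂: log₂(487/106) = t·(1/6.4 − 1/21.6).
log₂(4.5943) = 2.1999; 1/6.4 − 1/21.6 = 0.10995.
t = 2.1999 / 0.10995 ≈ 20.007 hours.

20.0 hours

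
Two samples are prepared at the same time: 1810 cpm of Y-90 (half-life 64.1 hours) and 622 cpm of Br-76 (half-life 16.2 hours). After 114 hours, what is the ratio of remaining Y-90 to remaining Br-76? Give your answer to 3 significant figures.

111

Y-90: 1810 × (1/2)^(114/64.1) = 1810 × (1/2)^1.7785 ≈ 527.6 cpm.
Br-76: 622 × (1/2)^(114/16.2) = 622 × (1/2)^7.037 ≈ 4.7362 cpm.
Ratio ≈ 527.6 / 4.7362 ≈ 111.4.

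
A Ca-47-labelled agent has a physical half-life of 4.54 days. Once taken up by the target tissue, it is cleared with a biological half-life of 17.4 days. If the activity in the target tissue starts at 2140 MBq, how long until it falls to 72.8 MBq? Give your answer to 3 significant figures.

1/t_eff = 1/t_phys + 1/t_biol = 1/4.54 + 1/17.4 = 0.27774 per day.
t_eff = 4.54 × 17.4 / (4.54 + 17.4) ≈ 3.6005 days.
n = log₂(2140/72.8) ≈ 4.8775; t = 4.8775 × 3.6005 ≈ 17.562 days.

17.6 days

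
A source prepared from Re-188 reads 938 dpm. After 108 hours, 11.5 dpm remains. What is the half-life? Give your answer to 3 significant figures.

A/A₀ = 11.5/938 ≈ 0.01226.
n = log₂(81.565) ≈ 6.3499 half-lives elapsed in 108 hours.
t½ = 108/6.3499 ≈ 17.008 hours.

17.0 hours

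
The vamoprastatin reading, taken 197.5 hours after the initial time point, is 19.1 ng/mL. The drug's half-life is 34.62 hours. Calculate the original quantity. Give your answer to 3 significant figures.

996 ng/mL

Number of half-lives elapsed: n = 197.5/34.62 ≈ 5.7048.
A₀ = A × 2^n = 19.1 × 2^5.7048 = 19.1 × 52.157 ≈ 996.2 ng/mL.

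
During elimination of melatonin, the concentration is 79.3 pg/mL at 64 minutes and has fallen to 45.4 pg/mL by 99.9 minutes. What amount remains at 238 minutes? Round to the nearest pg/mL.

Over Δt = 99.9 − 64 = 35.9 minutes, the level fell by a factor of 79.3/45.4 ≈ 1.7467.
n = log₂(1.7467) ≈ 0.80463 half-lives, so t½ = 35.9/0.80463 ≈ 44.617 minutes.
From t = 99.9 to t = 238: 45.4 × (1/2)^((238−99.9)/44.617) ≈ 5.3125 pg/mL.

5 pg/mL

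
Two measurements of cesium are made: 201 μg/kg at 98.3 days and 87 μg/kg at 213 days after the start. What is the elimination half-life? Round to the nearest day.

95 days

Over Δt = 213 − 98.3 = 114.7 days, the level fell by a factor of 201/87 ≈ 2.3103.
n = log₂(2.3103) ≈ 1.2081 half-lives, so t½ = 114.7/1.2081 ≈ 94.942 days.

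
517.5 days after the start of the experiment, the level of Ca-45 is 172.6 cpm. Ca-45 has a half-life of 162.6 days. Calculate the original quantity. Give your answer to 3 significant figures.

Number of half-lives elapsed: n = 517.5/162.6 ≈ 3.1827.
A₀ = A × 2^n = 172.6 × 2^3.1827 = 172.6 × 9.0798 ≈ 1567.2 cpm.

1570 cpm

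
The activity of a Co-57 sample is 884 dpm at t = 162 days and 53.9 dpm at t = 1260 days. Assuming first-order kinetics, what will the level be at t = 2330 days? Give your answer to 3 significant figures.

3.53 dpm

Over Δt = 1260 − 162 = 1098 days, the level fell by a factor of 884/53.9 ≈ 16.401.
n = log₂(16.401) ≈ 4.0357 half-lives, so t½ = 1098/4.0357 ≈ 272.07 days.
From t = 1260 to t = 2330: 53.9 × (1/2)^((2330−1260)/272.07) ≈ 3.5294 dpm.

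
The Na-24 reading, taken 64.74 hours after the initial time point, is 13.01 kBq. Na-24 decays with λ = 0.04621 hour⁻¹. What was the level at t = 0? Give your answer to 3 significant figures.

259 kBq

t½ = ln 2 / λ = 0.69315 / 0.04621 ≈ 15 hours.
Number of half-lives elapsed: n = 64.74/15 ≈ 4.316.
A₀ = A × 2^n = 13.01 × 2^4.316 = 13.01 × 19.918 ≈ 259.14 kBq.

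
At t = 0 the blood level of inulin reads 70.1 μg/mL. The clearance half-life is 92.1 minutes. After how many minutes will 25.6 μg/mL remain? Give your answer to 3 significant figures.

134 minutes

Fraction remaining = 25.6/70.1 ≈ 0.36519.
n = log₂(70.1/25.6) = ln(2.7383)/ln 2 ≈ 1.4533 half-lives.
t = n × t½ = 1.4533 × 92.1 ≈ 133.85 minutes.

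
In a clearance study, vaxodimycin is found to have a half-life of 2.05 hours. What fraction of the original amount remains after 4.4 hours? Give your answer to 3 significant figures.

0.226

n = 4.4/2.05 ≈ 2.1463 half-lives.
Fraction remaining = (1/2)^2.1463 ≈ 0.22588.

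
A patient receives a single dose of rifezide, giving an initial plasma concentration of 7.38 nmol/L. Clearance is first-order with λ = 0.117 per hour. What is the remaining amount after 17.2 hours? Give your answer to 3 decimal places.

t½ = ln 2 / λ = 0.69315 / 0.117 ≈ 5.9243 hours.
Number of half-lives: n = 17.2/5.9243 ≈ 2.9033.
Remaining = 7.38 × (1/2)^2.9033 = 7.38 × 0.13367 ≈ 0.98647 nmol/L.

0.986 nmol/L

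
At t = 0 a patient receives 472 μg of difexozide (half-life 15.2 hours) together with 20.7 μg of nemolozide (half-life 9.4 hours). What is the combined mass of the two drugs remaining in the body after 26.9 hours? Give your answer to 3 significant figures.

141 μg

difexozide: 472 × (1/2)^(26.9/15.2) = 472 × (1/2)^1.7697 ≈ 138.42 μg.
nemolozide: 20.7 × (1/2)^(26.9/9.4) = 20.7 × (1/2)^2.8617 ≈ 2.8478 μg.
Total = 138.42 + 2.8478 ≈ 141.27 μg.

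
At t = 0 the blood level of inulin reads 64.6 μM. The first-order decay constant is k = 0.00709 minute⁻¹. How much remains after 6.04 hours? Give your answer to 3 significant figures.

t½ = ln 2 / k = 0.69315 / 0.00709 ≈ 97.764 minutes.
Convert the elapsed time: 6.04 hours = 362.4 minutes.
Number of half-lives: n = 362.4/97.764 ≈ 3.7069.
Remaining = 64.6 × (1/2)^3.7069 = 64.6 × 0.07658 ≈ 4.9471 μM.

4.95 μM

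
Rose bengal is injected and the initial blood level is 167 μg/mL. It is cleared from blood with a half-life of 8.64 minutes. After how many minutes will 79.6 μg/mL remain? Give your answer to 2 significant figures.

Fraction remaining = 79.6/167 ≈ 0.47665.
n = log₂(167/79.6) = ln(2.098)/ln 2 ≈ 1.069 half-lives.
t = n × t½ = 1.069 × 8.64 ≈ 9.2362 minutes.

9.2 minutes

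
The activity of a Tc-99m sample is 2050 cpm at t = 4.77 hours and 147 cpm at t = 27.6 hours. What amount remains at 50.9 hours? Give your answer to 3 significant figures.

9.98 cpm

Over Δt = 27.6 − 4.77 = 22.83 hours, the level fell by a factor of 2050/147 ≈ 13.946.
n = log₂(13.946) ≈ 3.8017 half-lives, so t½ = 22.83/3.8017 ≈ 6.0052 hours.
From t = 27.6 to t = 50.9: 147 × (1/2)^((50.9−27.6)/6.0052) ≈ 9.9844 cpm.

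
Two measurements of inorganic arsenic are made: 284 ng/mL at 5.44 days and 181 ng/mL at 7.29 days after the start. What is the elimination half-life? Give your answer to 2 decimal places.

Over Δt = 7.29 − 5.44 = 1.85 days, the level fell by a factor of 284/181 ≈ 1.5691.
n = log₂(1.5691) ≈ 0.6499 half-lives, so t½ = 1.85/0.6499 ≈ 2.8466 days.

2.85 days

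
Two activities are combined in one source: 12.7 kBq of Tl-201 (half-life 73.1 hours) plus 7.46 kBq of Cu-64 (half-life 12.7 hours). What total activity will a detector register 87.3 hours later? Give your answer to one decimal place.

5.6 kBq

Tl-201: 12.7 × (1/2)^(87.3/73.1) = 12.7 × (1/2)^1.1943 ≈ 5.5501 kBq.
Cu-64: 7.46 × (1/2)^(87.3/12.7) = 7.46 × (1/2)^6.874 ≈ 0.0636 kBq.
Total = 5.5501 + 0.0636 ≈ 5.6137 kBq.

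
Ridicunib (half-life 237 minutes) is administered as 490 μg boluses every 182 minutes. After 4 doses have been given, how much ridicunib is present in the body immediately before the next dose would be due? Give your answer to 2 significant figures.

610 μg

The 4 doses were given 728, 546, 364, 182 minutes ago.
Total = 490·(1/2)^(728/237) + 490·(1/2)^(546/237) + 490·(1/2)^(364/237) + 490·(1/2)^(182/237)
      = 58.279 + 99.239 + 168.99 + 287.76 ≈ 614.26 μg.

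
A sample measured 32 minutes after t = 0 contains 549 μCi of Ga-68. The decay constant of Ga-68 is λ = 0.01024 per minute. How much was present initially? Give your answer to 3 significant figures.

t½ = ln 2 / λ = 0.69315 / 0.01024 ≈ 67.69 minutes.
Number of half-lives elapsed: n = 32/67.69 ≈ 0.47274.
A₀ = A × 2^n = 549 × 2^0.47274 = 549 × 1.3877 ≈ 761.87 μCi.

762 μCi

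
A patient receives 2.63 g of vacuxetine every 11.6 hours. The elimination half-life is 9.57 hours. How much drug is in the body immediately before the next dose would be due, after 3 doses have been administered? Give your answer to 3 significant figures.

1.84 g

The 3 doses were given 34.8, 23.2, 11.6 hours ago.
Total = 2.63·(1/2)^(34.8/9.57) + 2.63·(1/2)^(23.2/9.57) + 2.63·(1/2)^(11.6/9.57)
      = 0.2115 + 0.48999 + 1.1352 ≈ 1.8367 g.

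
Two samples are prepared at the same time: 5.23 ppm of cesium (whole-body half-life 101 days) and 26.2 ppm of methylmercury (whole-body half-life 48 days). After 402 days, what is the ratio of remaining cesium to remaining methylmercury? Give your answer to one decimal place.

4.2

cesium: 5.23 × (1/2)^(402/101) = 5.23 × (1/2)^3.9802 ≈ 0.33139 ppm.
methylmercury: 26.2 × (1/2)^(402/48) = 26.2 × (1/2)^8.375 ≈ 0.078918 ppm.
Ratio ≈ 0.33139 / 0.078918 ≈ 4.1992.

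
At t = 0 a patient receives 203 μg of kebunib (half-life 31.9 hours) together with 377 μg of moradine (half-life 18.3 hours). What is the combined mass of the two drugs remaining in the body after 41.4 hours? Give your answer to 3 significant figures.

161 μg

kebunib: 203 × (1/2)^(41.4/31.9) = 203 × (1/2)^1.2978 ≈ 82.569 μg.
moradine: 377 × (1/2)^(41.4/18.3) = 377 × (1/2)^2.2623 ≈ 78.582 μg.
Total = 82.569 + 78.582 ≈ 161.15 μg.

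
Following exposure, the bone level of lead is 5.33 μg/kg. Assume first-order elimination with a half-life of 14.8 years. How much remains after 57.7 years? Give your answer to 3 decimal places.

0.357 μg/kg

Number of half-lives: n = 57.7/14.8 ≈ 3.8986.
Remaining = 5.33 × (1/2)^3.8986 = 5.33 × 0.067049 ≈ 0.35737 μg/kg.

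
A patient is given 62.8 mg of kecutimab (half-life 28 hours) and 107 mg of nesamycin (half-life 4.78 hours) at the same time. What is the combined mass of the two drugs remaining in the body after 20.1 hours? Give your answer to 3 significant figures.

kecutimab: 62.8 × (1/2)^(20.1/28) = 62.8 × (1/2)^0.71786 ≈ 38.182 mg.
nesamycin: 107 × (1/2)^(20.1/4.78) = 107 × (1/2)^4.205 ≈ 5.8016 mg.
Total = 38.182 + 5.8016 ≈ 43.984 mg.

44.0 mg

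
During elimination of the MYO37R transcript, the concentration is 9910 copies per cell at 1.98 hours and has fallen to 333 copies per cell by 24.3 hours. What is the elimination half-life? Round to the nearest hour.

5 hours

Over Δt = 24.3 − 1.98 = 22.32 hours, the level fell by a factor of 9910/333 ≈ 29.76.
n = log₂(29.76) ≈ 4.8953 half-lives, so t½ = 22.32/4.8953 ≈ 4.5595 hours.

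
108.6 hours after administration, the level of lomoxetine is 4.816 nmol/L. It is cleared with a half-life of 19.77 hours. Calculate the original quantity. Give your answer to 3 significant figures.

Number of half-lives elapsed: n = 108.6/19.77 ≈ 5.4932.
A₀ = A × 2^n = 4.816 × 2^5.4932 = 4.816 × 45.041 ≈ 216.92 nmol/L.

217 nmol/L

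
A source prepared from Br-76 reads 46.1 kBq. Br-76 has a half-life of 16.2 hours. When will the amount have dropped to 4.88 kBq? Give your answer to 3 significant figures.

52.5 hours

Fraction remaining = 4.88/46.1 ≈ 0.10586.
n = log₂(46.1/4.88) = ln(9.4467)/ln 2 ≈ 3.2398 half-lives.
t = n × t½ = 3.2398 × 16.2 ≈ 52.485 hours.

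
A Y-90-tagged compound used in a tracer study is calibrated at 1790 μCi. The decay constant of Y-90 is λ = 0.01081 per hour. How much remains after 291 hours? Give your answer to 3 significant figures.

77.0 μCi

t½ = ln 2 / λ = 0.69315 / 0.01081 ≈ 64.121 hours.
Number of half-lives: n = 291/64.121 ≈ 4.5383.
Remaining = 1790 × (1/2)^4.5383 = 1790 × 0.043036 ≈ 77.035 μCi.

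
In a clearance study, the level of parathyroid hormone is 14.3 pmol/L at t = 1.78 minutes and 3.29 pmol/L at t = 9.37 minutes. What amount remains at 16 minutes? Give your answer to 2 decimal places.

0.91 pmol/L

Over Δt = 9.37 − 1.78 = 7.59 minutes, the level fell by a factor of 14.3/3.29 ≈ 4.3465.
n = log₂(4.3465) ≈ 2.1199 half-lives, so t½ = 7.59/2.1199 ≈ 3.5804 minutes.
From t = 9.37 to t = 16: 3.29 × (1/2)^((16−9.37)/3.5804) ≈ 0.91153 pmol/L.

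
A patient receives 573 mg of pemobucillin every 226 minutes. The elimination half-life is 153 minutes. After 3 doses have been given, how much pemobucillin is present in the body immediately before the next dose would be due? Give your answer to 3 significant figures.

The 3 doses were given 678, 452, 226 minutes ago.
Total = 573·(1/2)^(678/153) + 573·(1/2)^(452/153) + 573·(1/2)^(226/153)
      = 26.557 + 73.933 + 205.82 ≈ 306.31 mg.

306 mg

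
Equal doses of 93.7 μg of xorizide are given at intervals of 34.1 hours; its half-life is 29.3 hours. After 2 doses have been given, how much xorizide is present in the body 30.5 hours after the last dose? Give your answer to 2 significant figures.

66 μg

The 2 doses were given 64.6, 30.5 hours ago.
Total = 93.7·(1/2)^(64.6/29.3) + 93.7·(1/2)^(30.5/29.3)
      = 20.325 + 45.539 ≈ 65.864 μg.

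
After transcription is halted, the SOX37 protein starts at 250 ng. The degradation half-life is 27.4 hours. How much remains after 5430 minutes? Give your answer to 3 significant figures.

Convert the elapsed time: 5430 minutes = 90.5 hours.
Number of half-lives: n = 90.5/27.4 ≈ 3.3029.
Remaining = 250 × (1/2)^3.3029 = 250 × 0.10133 ≈ 25.332 ng.

25.3 ng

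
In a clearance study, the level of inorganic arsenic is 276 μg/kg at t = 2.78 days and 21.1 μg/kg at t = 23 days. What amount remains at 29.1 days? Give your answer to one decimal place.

Over Δt = 23 − 2.78 = 20.22 days, the level fell by a factor of 276/21.1 ≈ 13.081.
n = log₂(13.081) ≈ 3.7094 half-lives, so t½ = 20.22/3.7094 ≈ 5.4511 days.
From t = 23 to t = 29.1: 21.1 × (1/2)^((29.1−23)/5.4511) ≈ 9.7144 μg/kg.

9.7 μg/kg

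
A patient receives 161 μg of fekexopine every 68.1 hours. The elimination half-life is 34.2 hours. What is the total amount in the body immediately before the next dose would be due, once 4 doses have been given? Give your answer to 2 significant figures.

The 4 doses were given 272.4, 204.3, 136.2, 68.1 hours ago.
Total = 161·(1/2)^(272.4/34.2) + 161·(1/2)^(204.3/34.2) + 161·(1/2)^(136.2/34.2) + 161·(1/2)^(68.1/34.2)
      = 0.64439 + 2.5619 + 10.186 + 40.495 ≈ 53.887 μg.

54 μg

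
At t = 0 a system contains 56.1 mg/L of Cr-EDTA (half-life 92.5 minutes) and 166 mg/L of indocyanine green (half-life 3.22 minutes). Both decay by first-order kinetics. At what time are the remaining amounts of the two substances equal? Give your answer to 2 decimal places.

5.22 minutes

Set 56.1·(1/2)^(t/92.5) = 166·(1/2)^(t/3.22).
Taking log₂: log₂(56.1/166) = t·(1/92.5 − 1/3.22).
log₂(0.33795) = -1.5651; 1/92.5 − 1/3.22 = -0.29975.
t = -1.5651 / -0.29975 ≈ 5.2214 minutes.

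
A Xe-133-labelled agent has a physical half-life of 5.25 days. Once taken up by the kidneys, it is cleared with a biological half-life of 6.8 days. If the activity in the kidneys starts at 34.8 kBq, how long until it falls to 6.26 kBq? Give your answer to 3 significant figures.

1/t_eff = 1/t_phys + 1/t_biol = 1/5.25 + 1/6.8 = 0.33754 per day.
t_eff = 5.25 × 6.8 / (5.25 + 6.8) ≈ 2.9627 days.
n = log₂(34.8/6.26) ≈ 2.4749; t = 2.4749 × 2.9627 ≈ 7.3321 days.

7.33 days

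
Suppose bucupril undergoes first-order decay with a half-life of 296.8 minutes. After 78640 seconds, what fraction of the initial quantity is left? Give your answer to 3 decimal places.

0.047

78640 seconds = 1310.67 minutes.
n = 1310.67/296.8 ≈ 4.416 half-lives.
Fraction remaining = (1/2)^4.416 ≈ 0.046844.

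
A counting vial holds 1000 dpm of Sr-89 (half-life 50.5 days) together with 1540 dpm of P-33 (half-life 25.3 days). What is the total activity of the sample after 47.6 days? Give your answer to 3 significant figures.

938 dpm

Sr-89: 1000 × (1/2)^(47.6/50.5) = 1000 × (1/2)^0.94257 ≈ 520.3 dpm.
P-33: 1540 × (1/2)^(47.6/25.3) = 1540 × (1/2)^1.8814 ≈ 417.98 dpm.
Total = 520.3 + 417.98 ≈ 938.28 dpm.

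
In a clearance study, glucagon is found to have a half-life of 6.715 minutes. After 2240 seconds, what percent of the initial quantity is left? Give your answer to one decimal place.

2240 seconds = 37.3333 minutes.
n = 37.3333/6.715 ≈ 5.5597 half-lives.
Fraction remaining = (1/2)^5.5597 ≈ 0.021201, i.e. 2.1201%.

2.1%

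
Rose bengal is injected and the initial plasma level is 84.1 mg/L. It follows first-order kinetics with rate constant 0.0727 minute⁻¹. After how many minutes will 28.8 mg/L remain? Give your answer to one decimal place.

14.7 minutes

t½ = ln 2 / k = 0.69315 / 0.0727 ≈ 9.5343 minutes.
Fraction remaining = 28.8/84.1 ≈ 0.34245.
n = log₂(84.1/28.8) = ln(2.9201)/ln 2 ≈ 1.546 half-lives.
t = n × t½ = 1.546 × 9.5343 ≈ 14.74 minutes.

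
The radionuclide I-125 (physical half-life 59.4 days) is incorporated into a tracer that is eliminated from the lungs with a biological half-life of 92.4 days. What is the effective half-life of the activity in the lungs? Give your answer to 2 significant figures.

1/t_eff = 1/t_phys + 1/t_biol = 1/59.4 + 1/92.4 = 0.027658 per day.
t_eff = 59.4 × 92.4 / (59.4 + 92.4) ≈ 36.157 days.

36 days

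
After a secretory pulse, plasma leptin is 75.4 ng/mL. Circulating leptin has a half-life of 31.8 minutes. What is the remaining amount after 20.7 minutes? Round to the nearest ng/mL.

48 ng/mL

Number of half-lives: n = 20.7/31.8 ≈ 0.65094.
Remaining = 75.4 × (1/2)^0.65094 = 75.4 × 0.63686 ≈ 48.02 ng/mL.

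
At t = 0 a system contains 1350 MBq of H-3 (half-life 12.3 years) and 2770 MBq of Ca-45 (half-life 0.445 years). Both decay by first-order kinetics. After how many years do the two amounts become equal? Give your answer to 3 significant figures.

Set 1350·(1/2)^(t/12.3) = 2770·(1/2)^(t/0.445).
Taking log₂: log₂(1350/2770) = t·(1/12.3 − 1/0.445).
log₂(0.48736) = -1.0369; 1/12.3 − 1/0.445 = -2.1659.
t = -1.0369 / -2.1659 ≈ 0.47875 years.

0.479 years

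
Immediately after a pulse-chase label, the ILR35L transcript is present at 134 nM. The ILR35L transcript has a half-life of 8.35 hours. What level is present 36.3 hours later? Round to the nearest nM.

Number of half-lives: n = 36.3/8.35 ≈ 4.3473.
Remaining = 134 × (1/2)^4.3473 = 134 × 0.049128 ≈ 6.5832 nM.

7 nM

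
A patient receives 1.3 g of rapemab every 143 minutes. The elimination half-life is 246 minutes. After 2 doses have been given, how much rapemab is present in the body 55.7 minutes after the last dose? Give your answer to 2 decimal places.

The 2 doses were given 198.7, 55.7 minutes ago.
Total = 1.3·(1/2)^(198.7/246) + 1.3·(1/2)^(55.7/246)
      = 0.74267 + 1.1112 ≈ 1.8538 g.

1.85 g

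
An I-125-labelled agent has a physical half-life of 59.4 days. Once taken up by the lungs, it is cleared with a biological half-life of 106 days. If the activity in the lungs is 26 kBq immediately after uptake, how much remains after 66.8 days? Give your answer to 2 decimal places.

1/t_eff = 1/t_phys + 1/t_biol = 1/59.4 + 1/106 = 0.026269 per day.
t_eff = 59.4 × 106 / (59.4 + 106) ≈ 38.068 days.
Remaining = 26 × (1/2)^(66.8/38.068) = 26 × (1/2)^1.7548 ≈ 7.7043 kBq.

7.70 kBq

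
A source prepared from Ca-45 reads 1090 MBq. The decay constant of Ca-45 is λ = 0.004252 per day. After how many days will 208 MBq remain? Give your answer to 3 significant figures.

t½ = ln 2 / λ = 0.69315 / 0.004252 ≈ 163.02 days.
Fraction remaining = 208/1090 ≈ 0.19083.
n = log₂(1090/208) = ln(5.2404)/ln 2 ≈ 2.3897 half-lives.
t = n × t½ = 2.3897 × 163.02 ≈ 389.56 days.

390 days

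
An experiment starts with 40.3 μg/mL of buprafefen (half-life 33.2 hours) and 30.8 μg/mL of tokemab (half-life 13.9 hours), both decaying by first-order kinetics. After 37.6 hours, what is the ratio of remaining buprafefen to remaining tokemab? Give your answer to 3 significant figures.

buprafefen: 40.3 × (1/2)^(37.6/33.2) = 40.3 × (1/2)^1.1325 ≈ 18.381 μg/mL.
tokemab: 30.8 × (1/2)^(37.6/13.9) = 30.8 × (1/2)^2.705 ≈ 4.7234 μg/mL.
Ratio ≈ 18.381 / 4.7234 ≈ 3.8916.

3.89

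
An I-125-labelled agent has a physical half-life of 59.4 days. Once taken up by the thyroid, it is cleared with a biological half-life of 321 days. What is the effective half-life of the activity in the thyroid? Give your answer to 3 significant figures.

1/t_eff = 1/t_phys + 1/t_biol = 1/59.4 + 1/321 = 0.01995 per day.
t_eff = 59.4 × 321 / (59.4 + 321) ≈ 50.125 days.

50.1 days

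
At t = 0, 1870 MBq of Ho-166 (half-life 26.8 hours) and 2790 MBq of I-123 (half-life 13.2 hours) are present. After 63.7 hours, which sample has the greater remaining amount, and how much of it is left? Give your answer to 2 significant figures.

Ho-166, 360 MBq

Ho-166: 1870 × (1/2)^2.3769 ≈ 360.03 MBq.
I-123: 2790 × (1/2)^4.8258 ≈ 98.38 MBq.
Ho-166 has more remaining, at ≈ 360.03 MBq.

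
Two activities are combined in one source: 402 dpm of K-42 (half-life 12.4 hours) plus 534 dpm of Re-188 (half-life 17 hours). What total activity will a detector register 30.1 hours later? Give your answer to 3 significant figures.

231 dpm

K-42: 402 × (1/2)^(30.1/12.4) = 402 × (1/2)^2.4274 ≈ 74.731 dpm.
Re-188: 534 × (1/2)^(30.1/17) = 534 × (1/2)^1.7706 ≈ 156.51 dpm.
Total = 74.731 + 156.51 ≈ 231.24 dpm.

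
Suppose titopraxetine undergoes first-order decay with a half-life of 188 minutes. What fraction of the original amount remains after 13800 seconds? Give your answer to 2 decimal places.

0.43

13800 seconds = 230 minutes.
n = 230/188 ≈ 1.2234 half-lives.
Fraction remaining = (1/2)^1.2234 ≈ 0.42827.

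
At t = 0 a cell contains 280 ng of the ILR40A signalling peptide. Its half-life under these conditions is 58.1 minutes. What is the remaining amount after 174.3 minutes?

35 ng

Elapsed time is 3 half-lives (174.3/58.1).
Each half-life halves the amount: 280 × (1/2)^3 = 280/8 = 35 ng.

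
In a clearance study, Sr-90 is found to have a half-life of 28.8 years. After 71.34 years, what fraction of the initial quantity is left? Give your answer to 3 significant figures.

n = 71.34/28.8 ≈ 2.4771 half-lives.
Fraction remaining = (1/2)^2.4771 ≈ 0.17961.

0.180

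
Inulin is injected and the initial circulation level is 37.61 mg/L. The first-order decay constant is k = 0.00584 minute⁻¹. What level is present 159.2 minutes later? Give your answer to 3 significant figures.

14.8 mg/L

t½ = ln 2 / k = 0.69315 / 0.00584 ≈ 118.69 minutes.
Number of half-lives: n = 159.2/118.69 ≈ 1.3413.
Remaining = 37.61 × (1/2)^1.3413 = 37.61 × 0.39466 ≈ 14.843 mg/L.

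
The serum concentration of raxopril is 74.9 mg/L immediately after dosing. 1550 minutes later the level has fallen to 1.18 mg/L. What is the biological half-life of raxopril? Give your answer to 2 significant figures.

260 minutes

A/A₀ = 1.18/74.9 ≈ 0.015754.
n = log₂(63.475) ≈ 5.9881 half-lives elapsed in 1550 minutes.
t½ = 1550/5.9881 ≈ 258.85 minutes.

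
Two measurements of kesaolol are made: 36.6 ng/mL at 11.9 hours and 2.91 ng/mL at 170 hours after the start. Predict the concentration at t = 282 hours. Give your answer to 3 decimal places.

0.484 ng/mL

Over Δt = 170 − 11.9 = 158.1 hours, the level fell by a factor of 36.6/2.91 ≈ 12.577.
n = log₂(12.577) ≈ 3.6528 half-lives, so t½ = 158.1/3.6528 ≈ 43.282 hours.
From t = 170 to t = 282: 2.91 × (1/2)^((282−170)/43.282) ≈ 0.4841 ng/mL.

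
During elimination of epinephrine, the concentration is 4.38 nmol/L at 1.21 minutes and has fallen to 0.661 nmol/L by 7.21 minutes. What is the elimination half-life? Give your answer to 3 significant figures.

Over Δt = 7.21 − 1.21 = 6 minutes, the level fell by a factor of 4.38/0.661 ≈ 6.6263.
n = log₂(6.6263) ≈ 2.7282 half-lives, so t½ = 6/2.7282 ≈ 2.1992 minutes.

2.20 minutes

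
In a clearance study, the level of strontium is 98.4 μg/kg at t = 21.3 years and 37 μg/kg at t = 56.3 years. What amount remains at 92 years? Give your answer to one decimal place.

Over Δt = 56.3 − 21.3 = 35 years, the level fell by a factor of 98.4/37 ≈ 2.6595.
n = log₂(2.6595) ≈ 1.4111 half-lives, so t½ = 35/1.4111 ≈ 24.803 years.
From t = 56.3 to t = 92: 37 × (1/2)^((92−56.3)/24.803) ≈ 13.643 μg/kg.

13.6 μg/kg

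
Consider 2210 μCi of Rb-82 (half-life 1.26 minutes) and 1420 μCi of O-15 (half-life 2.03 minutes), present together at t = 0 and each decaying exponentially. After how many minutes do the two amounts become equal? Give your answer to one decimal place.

Set 2210·(1/2)^(t/1.26) = 1420·(1/2)^(t/2.03).
Taking log₂: log₂(2210/1420) = t·(1/1.26 − 1/2.03).
log₂(1.5563) = 0.63816; 1/1.26 − 1/2.03 = 0.30104.
t = 0.63816 / 0.30104 ≈ 2.1198 minutes.

2.1 minutes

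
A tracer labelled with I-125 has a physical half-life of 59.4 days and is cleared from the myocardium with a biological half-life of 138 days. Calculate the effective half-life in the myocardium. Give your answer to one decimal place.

41.5 days

1/t_eff = 1/t_phys + 1/t_biol = 1/59.4 + 1/138 = 0.024081 per day.
t_eff = 59.4 × 138 / (59.4 + 138) ≈ 41.526 days.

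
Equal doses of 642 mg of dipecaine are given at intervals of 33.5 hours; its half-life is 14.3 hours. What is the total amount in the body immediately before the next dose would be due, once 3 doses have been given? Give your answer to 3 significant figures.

156 mg

The 3 doses were given 100.5, 67, 33.5 hours ago.
Total = 642·(1/2)^(100.5/14.3) + 642·(1/2)^(67/14.3) + 642·(1/2)^(33.5/14.3)
      = 4.9193 + 24.953 + 126.57 ≈ 156.44 mg.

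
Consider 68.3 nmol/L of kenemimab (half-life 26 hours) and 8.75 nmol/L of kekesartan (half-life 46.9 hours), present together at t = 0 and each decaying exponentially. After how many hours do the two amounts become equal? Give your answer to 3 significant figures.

173 hours

Set 68.3·(1/2)^(t/26) = 8.75·(1/2)^(t/46.9).
Taking log₂: log₂(68.3/8.75) = t·(1/26 − 1/46.9).
log₂(7.8057) = 2.9645; 1/26 − 1/46.9 = 0.01714.
t = 2.9645 / 0.01714 ≈ 172.96 hours.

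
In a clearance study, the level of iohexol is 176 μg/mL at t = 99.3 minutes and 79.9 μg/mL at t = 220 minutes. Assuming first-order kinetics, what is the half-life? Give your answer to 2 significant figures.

Over Δt = 220 − 99.3 = 120.7 minutes, the level fell by a factor of 176/79.9 ≈ 2.2028.
n = log₂(2.2028) ≈ 1.1393 half-lives, so t½ = 120.7/1.1393 ≈ 105.94 minutes.

110 minutes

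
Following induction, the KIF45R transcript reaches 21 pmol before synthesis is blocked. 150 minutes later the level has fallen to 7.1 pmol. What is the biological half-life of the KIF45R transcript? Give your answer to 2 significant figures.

A/A₀ = 7.1/21 ≈ 0.3381.
n = log₂(2.9577) ≈ 1.5645 half-lives elapsed in 150 minutes.
t½ = 150/1.5645 ≈ 95.877 minutes.

96 minutes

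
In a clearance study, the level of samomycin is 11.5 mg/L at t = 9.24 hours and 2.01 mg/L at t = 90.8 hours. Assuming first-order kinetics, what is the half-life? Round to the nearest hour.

32 hours

Over Δt = 90.8 − 9.24 = 81.56 hours, the level fell by a factor of 11.5/2.01 ≈ 5.7214.
n = log₂(5.7214) ≈ 2.5164 half-lives, so t½ = 81.56/2.5164 ≈ 32.412 hours.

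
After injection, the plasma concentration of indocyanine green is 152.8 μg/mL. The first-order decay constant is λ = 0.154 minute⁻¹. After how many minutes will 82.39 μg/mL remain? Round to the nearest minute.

4 minutes

t½ = ln 2 / λ = 0.69315 / 0.154 ≈ 4.501 minutes.
Fraction remaining = 82.39/152.8 ≈ 0.5392.
n = log₂(152.8/82.39) = ln(1.8546)/ln 2 ≈ 0.8911 half-lives.
t = n × t½ = 0.8911 × 4.501 ≈ 4.0108 minutes.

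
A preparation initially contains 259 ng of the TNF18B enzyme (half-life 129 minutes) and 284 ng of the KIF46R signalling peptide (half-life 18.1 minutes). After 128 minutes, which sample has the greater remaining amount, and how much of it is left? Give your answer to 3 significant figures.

TNF18B enzyme, 130 ng

TNF18B enzyme: 259 × (1/2)^0.99225 ≈ 130.2 ng.
KIF46R signalling peptide: 284 × (1/2)^7.0718 ≈ 2.111 ng.
TNF18B enzyme has more remaining, at ≈ 130.2 ng.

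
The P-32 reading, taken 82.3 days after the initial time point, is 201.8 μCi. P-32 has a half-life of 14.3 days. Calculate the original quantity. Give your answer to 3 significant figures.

Number of half-lives elapsed: n = 82.3/14.3 ≈ 5.7552.
A₀ = A × 2^n = 201.8 × 2^5.7552 = 201.8 × 54.013 ≈ 10900 μCi.

10900 μCi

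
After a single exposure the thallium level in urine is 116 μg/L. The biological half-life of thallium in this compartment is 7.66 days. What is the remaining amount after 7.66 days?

58 μg/L

Elapsed time is 1 half-life (7.66/7.66).
Each half-life halves the amount: 116 × (1/2)^1 = 116/2 = 58 μg/L.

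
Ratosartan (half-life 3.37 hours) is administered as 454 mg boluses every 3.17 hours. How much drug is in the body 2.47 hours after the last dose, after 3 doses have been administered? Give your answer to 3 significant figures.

490 mg

The 3 doses were given 8.81, 5.64, 2.47 hours ago.
Total = 454·(1/2)^(8.81/3.37) + 454·(1/2)^(5.64/3.37) + 454·(1/2)^(2.47/3.37)
      = 74.146 + 142.32 + 273.16 ≈ 489.62 mg.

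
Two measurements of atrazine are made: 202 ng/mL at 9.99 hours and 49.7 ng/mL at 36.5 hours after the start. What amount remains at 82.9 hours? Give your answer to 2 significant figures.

4.3 ng/mL

Over Δt = 36.5 − 9.99 = 26.51 hours, the level fell by a factor of 202/49.7 ≈ 4.0644.
n = log₂(4.0644) ≈ 2.023 half-lives, so t½ = 26.51/2.023 ≈ 13.104 hours.
From t = 36.5 to t = 82.9: 49.7 × (1/2)^((82.9−36.5)/13.104) ≈ 4.2701 ng/mL.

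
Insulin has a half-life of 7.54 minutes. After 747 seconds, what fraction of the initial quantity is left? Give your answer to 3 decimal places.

747 seconds = 12.45 minutes.
n = 12.45/7.54 ≈ 1.6512 half-lives.
Fraction remaining = (1/2)^1.6512 ≈ 0.31838.

0.318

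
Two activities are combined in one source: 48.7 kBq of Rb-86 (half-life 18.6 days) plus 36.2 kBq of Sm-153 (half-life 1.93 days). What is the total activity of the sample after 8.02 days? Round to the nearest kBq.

38 kBq

Rb-86: 48.7 × (1/2)^(8.02/18.6) = 48.7 × (1/2)^0.43118 ≈ 36.119 kBq.
Sm-153: 36.2 × (1/2)^(8.02/1.93) = 36.2 × (1/2)^4.1554 ≈ 2.0314 kBq.
Total = 36.119 + 2.0314 ≈ 38.15 kBq.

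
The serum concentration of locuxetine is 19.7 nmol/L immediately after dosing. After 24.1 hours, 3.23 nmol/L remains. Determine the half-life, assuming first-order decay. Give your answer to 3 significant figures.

9.24 hours

A/A₀ = 3.23/19.7 ≈ 0.16396.
n = log₂(6.0991) ≈ 2.6086 half-lives elapsed in 24.1 hours.
t½ = 24.1/2.6086 ≈ 9.2387 hours.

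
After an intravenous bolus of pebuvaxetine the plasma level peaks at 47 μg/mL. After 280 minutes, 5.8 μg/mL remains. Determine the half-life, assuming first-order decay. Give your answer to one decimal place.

A/A₀ = 5.8/47 ≈ 0.1234.
n = log₂(8.1034) ≈ 3.0185 half-lives elapsed in 280 minutes.
t½ = 280/3.0185 ≈ 92.76 minutes.

92.8 minutes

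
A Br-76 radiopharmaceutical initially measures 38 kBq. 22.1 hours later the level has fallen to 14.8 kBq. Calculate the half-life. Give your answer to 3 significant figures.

A/A₀ = 14.8/38 ≈ 0.38947.
n = log₂(2.5676) ≈ 1.3604 half-lives elapsed in 22.1 hours.
t½ = 22.1/1.3604 ≈ 16.245 hours.

16.2 hours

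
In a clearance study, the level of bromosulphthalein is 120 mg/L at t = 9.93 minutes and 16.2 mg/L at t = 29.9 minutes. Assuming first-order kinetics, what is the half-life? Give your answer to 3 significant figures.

6.91 minutes

Over Δt = 29.9 − 9.93 = 19.97 minutes, the level fell by a factor of 120/16.2 ≈ 7.4074.
n = log₂(7.4074) ≈ 2.889 half-lives, so t½ = 19.97/2.889 ≈ 6.9125 minutes.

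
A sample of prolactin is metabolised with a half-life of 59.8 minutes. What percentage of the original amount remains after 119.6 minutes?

25%

n = 119.6/59.8 ≈ 2 half-lives.
Fraction remaining = (1/2)^2 ≈ 0.25, i.e. 25%.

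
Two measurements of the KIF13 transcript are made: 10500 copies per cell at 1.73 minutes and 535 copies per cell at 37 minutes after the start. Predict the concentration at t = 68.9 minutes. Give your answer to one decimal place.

Over Δt = 37 − 1.73 = 35.27 minutes, the level fell by a factor of 10500/535 ≈ 19.626.
n = log₂(19.626) ≈ 4.2947 half-lives, so t½ = 35.27/4.2947 ≈ 8.2124 minutes.
From t = 37 to t = 68.9: 535 × (1/2)^((68.9−37)/8.2124) ≈ 36.228 copies per cell.

36.2 copies per cell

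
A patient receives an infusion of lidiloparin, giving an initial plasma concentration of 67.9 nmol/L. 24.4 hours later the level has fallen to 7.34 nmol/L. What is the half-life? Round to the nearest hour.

A/A₀ = 7.34/67.9 ≈ 0.1081.
n = log₂(9.2507) ≈ 3.2096 half-lives elapsed in 24.4 hours.
t½ = 24.4/3.2096 ≈ 7.6023 hours.

8 hours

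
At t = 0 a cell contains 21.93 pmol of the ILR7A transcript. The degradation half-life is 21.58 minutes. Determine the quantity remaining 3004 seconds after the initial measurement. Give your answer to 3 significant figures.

Convert the elapsed time: 3004 seconds = 50.0667 minutes.
Number of half-lives: n = 50.0667/21.58 ≈ 2.32.
Remaining = 21.93 × (1/2)^2.32 = 21.93 × 0.20026 ≈ 4.3917 pmol.

4.39 pmol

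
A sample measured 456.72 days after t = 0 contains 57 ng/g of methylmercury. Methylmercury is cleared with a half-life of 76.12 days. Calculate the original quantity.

Number of half-lives elapsed: n = 456.72/76.12 ≈ 6.
A₀ = A × 2^n = 57 × 2^6 = 57 × 64 ≈ 3648 ng/g.

3648 ng/g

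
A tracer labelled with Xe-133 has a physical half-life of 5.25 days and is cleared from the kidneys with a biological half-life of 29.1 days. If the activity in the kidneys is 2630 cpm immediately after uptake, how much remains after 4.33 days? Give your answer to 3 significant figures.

1/t_eff = 1/t_phys + 1/t_biol = 1/5.25 + 1/29.1 = 0.22484 per day.
t_eff = 5.25 × 29.1 / (5.25 + 29.1) ≈ 4.4476 days.
Remaining = 2630 × (1/2)^(4.33/4.4476) = 2630 × (1/2)^0.97356 ≈ 1339.3 cpm.

1340 cpm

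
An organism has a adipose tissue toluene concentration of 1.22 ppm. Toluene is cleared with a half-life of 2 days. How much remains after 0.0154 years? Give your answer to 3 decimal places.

0.174 ppm

Convert the elapsed time: 0.0154 years = 5.621 days.
Number of half-lives: n = 5.621/2 ≈ 2.8105.
Remaining = 1.22 × (1/2)^2.8105 = 1.22 × 0.14255 ≈ 0.17391 ppm.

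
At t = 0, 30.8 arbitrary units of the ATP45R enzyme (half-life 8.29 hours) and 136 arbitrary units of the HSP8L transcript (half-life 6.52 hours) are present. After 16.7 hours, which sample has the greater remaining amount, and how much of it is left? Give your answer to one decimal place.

ATP45R enzyme: 30.8 × (1/2)^2.0145 ≈ 7.6231 arbitrary units.
HSP8L transcript: 136 × (1/2)^2.5613 ≈ 23.041 arbitrary units.
HSP8L transcript has more remaining, at ≈ 23.041 arbitrary units.

HSP8L transcript, 23.0 arbitrary units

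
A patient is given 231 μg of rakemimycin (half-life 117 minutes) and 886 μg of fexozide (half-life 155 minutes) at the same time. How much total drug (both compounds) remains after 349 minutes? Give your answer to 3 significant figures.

rakemimycin: 231 × (1/2)^(349/117) = 231 × (1/2)^2.9829 ≈ 29.219 μg.
fexozide: 886 × (1/2)^(349/155) = 886 × (1/2)^2.2516 ≈ 186.05 μg.
Total = 29.219 + 186.05 ≈ 215.27 μg.

215 μg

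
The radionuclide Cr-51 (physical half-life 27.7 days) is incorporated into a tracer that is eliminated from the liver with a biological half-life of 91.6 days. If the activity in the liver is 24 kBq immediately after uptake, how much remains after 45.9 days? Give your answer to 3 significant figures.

1/t_eff = 1/t_phys + 1/t_biol = 1/27.7 + 1/91.6 = 0.047018 per day.
t_eff = 27.7 × 91.6 / (27.7 + 91.6) ≈ 21.268 days.
Remaining = 24 × (1/2)^(45.9/21.268) = 24 × (1/2)^2.1581 ≈ 5.3771 kBq.

5.38 kBq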